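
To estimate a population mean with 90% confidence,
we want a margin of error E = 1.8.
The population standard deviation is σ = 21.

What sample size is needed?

Answer: n = 369

Derivation:
z_0.05 = 1.645
n = (z×σ/E)² = (1.645×21/1.8)²
n = 368.3201
Round up: n = 369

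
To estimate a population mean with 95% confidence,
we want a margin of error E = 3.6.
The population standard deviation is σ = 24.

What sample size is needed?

Answer: n = 171

Derivation:
z_0.025 = 1.960
n = (z×σ/E)² = (1.960×24/3.6)²
n = 170.7378
Round up: n = 171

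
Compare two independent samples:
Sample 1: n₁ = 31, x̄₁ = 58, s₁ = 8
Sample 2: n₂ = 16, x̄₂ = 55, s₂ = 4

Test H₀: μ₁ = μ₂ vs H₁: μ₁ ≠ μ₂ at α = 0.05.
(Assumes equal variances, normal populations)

Pooled variance: s²_p = [30×8² + 15×4²]/(45) = 48.0000
s_p = 6.9282
SE = s_p×√(1/n₁ + 1/n₂) = 6.9282×√(1/31 + 1/16) = 2.1327
t = (x̄₁ - x̄₂)/SE = (58 - 55)/2.1327 = 1.4067
df = 45, t-critical = ±2.014
Decision: fail to reject H₀

Answer: t = 1.4067, fail to reject H₀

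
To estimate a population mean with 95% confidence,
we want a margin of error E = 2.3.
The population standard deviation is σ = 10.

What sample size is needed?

z_0.025 = 1.960
n = (z×σ/E)² = (1.960×10/2.3)²
n = 72.6200
Round up: n = 73

Answer: n = 73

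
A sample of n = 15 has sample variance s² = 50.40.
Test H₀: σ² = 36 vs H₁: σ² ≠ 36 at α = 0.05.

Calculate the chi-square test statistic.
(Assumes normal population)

Answer: χ² = 19.6000, fail to reject H₀

Derivation:
df = n - 1 = 14
χ² = (n-1)s²/σ₀² = 14×50.40/36 = 19.6000
Critical values: χ²_{0.975,14} = 5.629, χ²_{0.025,14} = 26.119
Rejection region: χ² < 5.629 or χ² > 26.119
Decision: fail to reject H₀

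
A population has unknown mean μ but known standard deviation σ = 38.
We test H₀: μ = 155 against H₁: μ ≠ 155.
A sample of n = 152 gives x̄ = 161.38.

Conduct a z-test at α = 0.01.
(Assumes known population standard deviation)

Standard error: SE = σ/√n = 38/√152 = 3.0822
z-statistic: z = (x̄ - μ₀)/SE = (161.38 - 155)/3.0822 = 2.0700
Critical value: ±2.576
p-value = 0.0385
Decision: fail to reject H₀

Answer: z = 2.0700, fail to reject H₀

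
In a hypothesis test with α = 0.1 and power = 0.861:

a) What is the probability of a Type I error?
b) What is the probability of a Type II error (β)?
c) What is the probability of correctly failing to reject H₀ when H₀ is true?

Answer: a) 0.1, b) 0.139, c) 0.9

Derivation:
a) Type I error probability = α = 0.1
b) Power = P(reject H₀ | H₁ true) = 1 - β = 0.861, so Type II error probability = β = 1 - Power = 0.139
c) P(fail to reject H₀ | H₀ true) = 1 - α = 0.9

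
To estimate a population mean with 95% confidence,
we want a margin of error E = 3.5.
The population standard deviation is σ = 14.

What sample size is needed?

Answer: n = 62

Derivation:
z_0.025 = 1.960
n = (z×σ/E)² = (1.960×14/3.5)²
n = 61.4656
Round up: n = 62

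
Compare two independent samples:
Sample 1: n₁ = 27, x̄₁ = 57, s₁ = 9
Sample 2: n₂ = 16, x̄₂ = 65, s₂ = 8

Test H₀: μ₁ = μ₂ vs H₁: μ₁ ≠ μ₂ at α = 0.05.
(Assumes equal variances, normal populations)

Answer: t = -2.9322, reject H₀

Derivation:
Pooled variance: s²_p = [26×9² + 15×8²]/(41) = 74.7805
s_p = 8.6476
SE = s_p×√(1/n₁ + 1/n₂) = 8.6476×√(1/27 + 1/16) = 2.7283
t = (x̄₁ - x̄₂)/SE = (57 - 65)/2.7283 = -2.9322
df = 41, t-critical = ±2.020
Decision: reject H₀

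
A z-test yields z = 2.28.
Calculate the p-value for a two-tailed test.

For z = 2.28:
p = 2×P(Z > |2.28|) = 2×(1 - Φ(2.28)) = 0.0226

Answer: p-value ≈ 0.0226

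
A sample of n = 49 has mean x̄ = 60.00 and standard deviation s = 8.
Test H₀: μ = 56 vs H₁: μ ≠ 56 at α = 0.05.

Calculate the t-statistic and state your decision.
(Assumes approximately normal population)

Answer: t = 3.4999, reject H₀

Derivation:
df = n - 1 = 48
SE = s/√n = 8/√49 = 1.1429
t = (x̄ - μ₀)/SE = (60.00 - 56)/1.1429 = 3.4999
Critical value: t_{0.025,48} = ±2.011
p-value ≈ 0.0010
Decision: reject H₀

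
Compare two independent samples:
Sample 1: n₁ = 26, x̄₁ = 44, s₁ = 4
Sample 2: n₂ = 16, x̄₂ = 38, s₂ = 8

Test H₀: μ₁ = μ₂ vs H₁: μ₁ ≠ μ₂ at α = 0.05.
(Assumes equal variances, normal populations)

Answer: t = 3.2383, reject H₀

Derivation:
Pooled variance: s²_p = [25×4² + 15×8²]/(40) = 34.0000
s_p = 5.8310
SE = s_p×√(1/n₁ + 1/n₂) = 5.8310×√(1/26 + 1/16) = 1.8528
t = (x̄₁ - x̄₂)/SE = (44 - 38)/1.8528 = 3.2383
df = 40, t-critical = ±2.021
Decision: reject H₀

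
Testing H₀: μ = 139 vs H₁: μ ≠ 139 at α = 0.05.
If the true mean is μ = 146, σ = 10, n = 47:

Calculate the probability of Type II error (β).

SE = σ/√n = 10/√47 = 1.4586
Critical values: μ₀ ± z_0.025×SE = 139 ± 1.960×1.4586
Acceptance region: (136.1411, 141.8589)
Under H₁ (μ = 146): z_high = (141.8589 - 146)/1.4586 = -2.8391, z_low = (136.1411 - 146)/1.4586 = -6.7592
β = P(not reject | H₁) = Φ(-2.8391) - Φ(-6.7592) ≈ 0.0023

Answer: β ≈ 0.0023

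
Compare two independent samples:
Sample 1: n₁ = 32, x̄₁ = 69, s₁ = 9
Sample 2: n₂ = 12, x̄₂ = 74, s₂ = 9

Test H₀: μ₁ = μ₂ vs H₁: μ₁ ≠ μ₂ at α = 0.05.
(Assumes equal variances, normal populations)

Pooled variance: s²_p = [31×9² + 11×9²]/(42) = 81.0000
s_p = 9.0000
SE = s_p×√(1/n₁ + 1/n₂) = 9.0000×√(1/32 + 1/12) = 3.0465
t = (x̄₁ - x̄₂)/SE = (69 - 74)/3.0465 = -1.6412
df = 42, t-critical = ±2.018
Decision: fail to reject H₀

Answer: t = -1.6412, fail to reject H₀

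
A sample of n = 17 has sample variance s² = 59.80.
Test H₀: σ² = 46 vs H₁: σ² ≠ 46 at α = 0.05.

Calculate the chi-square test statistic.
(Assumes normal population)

Answer: χ² = 20.8000, fail to reject H₀

Derivation:
df = n - 1 = 16
χ² = (n-1)s²/σ₀² = 16×59.80/46 = 20.8000
Critical values: χ²_{0.975,16} = 6.908, χ²_{0.025,16} = 28.845
Rejection region: χ² < 6.908 or χ² > 28.845
Decision: fail to reject H₀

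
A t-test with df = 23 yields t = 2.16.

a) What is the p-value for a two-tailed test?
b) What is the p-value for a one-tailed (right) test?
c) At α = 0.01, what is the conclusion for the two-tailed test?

Using t-distribution with df = 23:
a) Two-tailed: p = 2×P(T > 2.16) = 0.0414
b) One-tailed: p = P(T > 2.16) = 0.0207
c) 0.0414 ≥ 0.01, fail to reject H₀

Answer: a) 0.0414, b) 0.0207, c) fail to reject H₀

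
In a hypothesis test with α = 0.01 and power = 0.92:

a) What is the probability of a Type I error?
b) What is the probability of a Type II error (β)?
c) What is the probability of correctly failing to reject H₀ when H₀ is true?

a) Type I error probability = α = 0.01
b) Power = P(reject H₀ | H₁ true) = 1 - β = 0.92, so Type II error probability = β = 1 - Power = 0.08
c) P(fail to reject H₀ | H₀ true) = 1 - α = 0.99

Answer: a) 0.01, b) 0.08, c) 0.99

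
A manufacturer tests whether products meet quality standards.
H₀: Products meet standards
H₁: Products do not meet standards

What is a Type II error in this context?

Type I error (α): Rejecting H₀ when H₀ is true
Type II error (β): Failing to reject H₀ when H₁ is true

Answer: Accepting products as meeting standards when they don't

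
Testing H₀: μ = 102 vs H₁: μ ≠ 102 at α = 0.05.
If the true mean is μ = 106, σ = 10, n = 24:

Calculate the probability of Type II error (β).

SE = σ/√n = 10/√24 = 2.0412
Critical values: μ₀ ± z_0.025×SE = 102 ± 1.960×2.0412
Acceptance region: (97.9992, 106.0008)
Under H₁ (μ = 106): z_high = (106.0008 - 106)/2.0412 = 0.0004, z_low = (97.9992 - 106)/2.0412 = -3.9197
β = P(not reject | H₁) = Φ(0.0004) - Φ(-3.9197) ≈ 0.5001

Answer: β ≈ 0.5001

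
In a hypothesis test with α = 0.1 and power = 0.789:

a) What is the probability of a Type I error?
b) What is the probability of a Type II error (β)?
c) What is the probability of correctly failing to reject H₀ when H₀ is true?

a) Type I error probability = α = 0.1
b) Power = P(reject H₀ | H₁ true) = 1 - β = 0.789, so Type II error probability = β = 1 - Power = 0.211
c) P(fail to reject H₀ | H₀ true) = 1 - α = 0.9

Answer: a) 0.1, b) 0.211, c) 0.9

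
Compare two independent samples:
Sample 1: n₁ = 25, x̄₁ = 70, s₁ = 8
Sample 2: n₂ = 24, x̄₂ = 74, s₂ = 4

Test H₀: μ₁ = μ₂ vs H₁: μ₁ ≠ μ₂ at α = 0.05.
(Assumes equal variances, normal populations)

Pooled variance: s²_p = [24×8² + 23×4²]/(47) = 40.5106
s_p = 6.3648
SE = s_p×√(1/n₁ + 1/n₂) = 6.3648×√(1/25 + 1/24) = 1.8189
t = (x̄₁ - x̄₂)/SE = (70 - 74)/1.8189 = -2.1991
df = 47, t-critical = ±2.012
Decision: reject H₀

Answer: t = -2.1991, reject H₀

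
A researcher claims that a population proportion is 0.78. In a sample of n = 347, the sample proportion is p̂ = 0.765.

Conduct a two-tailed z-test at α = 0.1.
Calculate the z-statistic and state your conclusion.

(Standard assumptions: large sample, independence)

Answer: z = -0.6745, fail to reject H₀

Derivation:
H₀: p = 0.78, H₁: p ≠ 0.78
Standard error: SE = √(p₀(1-p₀)/n) = √(0.78×0.22/347) = 0.022238
z-statistic: z = (p̂ - p₀)/SE = (0.765 - 0.78)/0.022238 = -0.6745
Critical value: z_0.05 = ±1.645
p-value = 0.5000
Decision: fail to reject H₀ at α = 0.1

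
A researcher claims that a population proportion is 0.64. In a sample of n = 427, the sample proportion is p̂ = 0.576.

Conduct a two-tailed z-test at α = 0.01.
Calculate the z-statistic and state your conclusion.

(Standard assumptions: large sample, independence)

H₀: p = 0.64, H₁: p ≠ 0.64
Standard error: SE = √(p₀(1-p₀)/n) = √(0.64×0.36/427) = 0.023229
z-statistic: z = (p̂ - p₀)/SE = (0.576 - 0.64)/0.023229 = -2.7552
Critical value: z_0.005 = ±2.576
p-value = 0.0059
Decision: reject H₀ at α = 0.01

Answer: z = -2.7552, reject H₀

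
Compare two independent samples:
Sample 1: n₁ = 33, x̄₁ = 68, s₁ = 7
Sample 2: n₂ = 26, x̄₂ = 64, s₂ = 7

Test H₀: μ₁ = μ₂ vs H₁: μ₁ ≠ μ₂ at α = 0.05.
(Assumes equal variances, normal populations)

Answer: t = 2.1791, reject H₀

Derivation:
Pooled variance: s²_p = [32×7² + 25×7²]/(57) = 49.0000
s_p = 7.0000
SE = s_p×√(1/n₁ + 1/n₂) = 7.0000×√(1/33 + 1/26) = 1.8356
t = (x̄₁ - x̄₂)/SE = (68 - 64)/1.8356 = 2.1791
df = 57, t-critical = ±2.002
Decision: reject H₀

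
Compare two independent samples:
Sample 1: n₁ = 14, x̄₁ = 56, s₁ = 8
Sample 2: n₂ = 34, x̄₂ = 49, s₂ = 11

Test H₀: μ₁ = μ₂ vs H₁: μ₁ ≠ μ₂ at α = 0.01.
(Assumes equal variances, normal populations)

Answer: t = 2.1523, fail to reject H₀

Derivation:
Pooled variance: s²_p = [13×8² + 33×11²]/(46) = 104.8913
s_p = 10.2416
SE = s_p×√(1/n₁ + 1/n₂) = 10.2416×√(1/14 + 1/34) = 3.2523
t = (x̄₁ - x̄₂)/SE = (56 - 49)/3.2523 = 2.1523
df = 46, t-critical = ±2.687
Decision: fail to reject H₀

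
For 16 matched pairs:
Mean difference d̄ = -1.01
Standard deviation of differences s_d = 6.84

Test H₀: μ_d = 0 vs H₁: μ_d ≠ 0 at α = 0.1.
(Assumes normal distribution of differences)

Answer: t = -0.5906, fail to reject H₀

Derivation:
df = n - 1 = 15
SE = s_d/√n = 6.84/√16 = 1.7100
t = d̄/SE = -1.01/1.7100 = -0.5906
Critical value: t_{0.05,15} = ±1.753
p-value ≈ 0.5636
Decision: fail to reject H₀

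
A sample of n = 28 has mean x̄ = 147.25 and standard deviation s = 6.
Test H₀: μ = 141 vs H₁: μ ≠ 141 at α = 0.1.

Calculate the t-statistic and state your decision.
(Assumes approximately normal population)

df = n - 1 = 27
SE = s/√n = 6/√28 = 1.1339
t = (x̄ - μ₀)/SE = (147.25 - 141)/1.1339 = 5.5119
Critical value: t_{0.05,27} = ±1.703
p-value < 0.0001
Decision: reject H₀

Answer: t = 5.5119, reject H₀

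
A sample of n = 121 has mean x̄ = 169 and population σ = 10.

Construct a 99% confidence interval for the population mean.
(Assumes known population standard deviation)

Confidence level: 99%, α = 0.01
z_0.005 = 2.576
SE = σ/√n = 10/√121 = 0.9091
Margin of error = 2.576 × 0.9091 = 2.3418
CI: x̄ ± margin = 169 ± 2.3418
CI: (166.6582, 171.3418)

Answer: (166.6582, 171.3418)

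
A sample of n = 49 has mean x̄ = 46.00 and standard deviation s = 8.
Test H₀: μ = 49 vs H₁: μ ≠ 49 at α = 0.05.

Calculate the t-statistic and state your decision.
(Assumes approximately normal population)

Answer: t = -2.6249, reject H₀

Derivation:
df = n - 1 = 48
SE = s/√n = 8/√49 = 1.1429
t = (x̄ - μ₀)/SE = (46.00 - 49)/1.1429 = -2.6249
Critical value: t_{0.025,48} = ±2.011
p-value ≈ 0.0116
Decision: reject H₀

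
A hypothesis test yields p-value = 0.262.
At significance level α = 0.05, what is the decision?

Compare p-value to α:
0.262 ≥ 0.05
Decision: fail to reject H₀

Answer: fail to reject H₀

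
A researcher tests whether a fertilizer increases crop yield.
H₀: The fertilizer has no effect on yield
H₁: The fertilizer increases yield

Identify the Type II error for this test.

Type I error: rejecting H₀ when it is actually true (false positive).
Type II error: failing to reject H₀ when H₁ is actually true (false negative).

Answer: Failing to recommend an effective fertilizer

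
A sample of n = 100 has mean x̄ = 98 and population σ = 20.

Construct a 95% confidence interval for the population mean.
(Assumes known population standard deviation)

Confidence level: 95%, α = 0.05
z_0.025 = 1.960
SE = σ/√n = 20/√100 = 2.0000
Margin of error = 1.960 × 2.0000 = 3.9200
CI: x̄ ± margin = 98 ± 3.9200
CI: (94.0800, 101.9200)

Answer: (94.0800, 101.9200)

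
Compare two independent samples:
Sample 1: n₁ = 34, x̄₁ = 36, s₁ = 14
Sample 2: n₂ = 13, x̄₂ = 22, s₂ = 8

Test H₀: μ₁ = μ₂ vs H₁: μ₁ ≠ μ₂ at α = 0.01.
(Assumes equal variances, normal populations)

Answer: t = 3.3856, reject H₀

Derivation:
Pooled variance: s²_p = [33×14² + 12×8²]/(45) = 160.8000
s_p = 12.6807
SE = s_p×√(1/n₁ + 1/n₂) = 12.6807×√(1/34 + 1/13) = 4.1351
t = (x̄₁ - x̄₂)/SE = (36 - 22)/4.1351 = 3.3856
df = 45, t-critical = ±2.690
Decision: reject H₀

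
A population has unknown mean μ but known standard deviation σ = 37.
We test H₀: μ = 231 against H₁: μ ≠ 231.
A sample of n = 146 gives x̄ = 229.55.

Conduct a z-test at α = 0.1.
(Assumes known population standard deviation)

Answer: z = -0.4735, fail to reject H₀

Derivation:
Standard error: SE = σ/√n = 37/√146 = 3.0621
z-statistic: z = (x̄ - μ₀)/SE = (229.55 - 231)/3.0621 = -0.4735
Critical value: ±1.645
p-value = 0.6359
Decision: fail to reject H₀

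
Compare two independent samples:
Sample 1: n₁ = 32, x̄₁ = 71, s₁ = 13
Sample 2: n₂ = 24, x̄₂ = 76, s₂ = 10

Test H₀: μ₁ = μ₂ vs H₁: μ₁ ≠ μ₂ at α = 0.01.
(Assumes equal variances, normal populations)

Answer: t = -1.5671, fail to reject H₀

Derivation:
Pooled variance: s²_p = [31×13² + 23×10²]/(54) = 139.6111
s_p = 11.8157
SE = s_p×√(1/n₁ + 1/n₂) = 11.8157×√(1/32 + 1/24) = 3.1906
t = (x̄₁ - x̄₂)/SE = (71 - 76)/3.1906 = -1.5671
df = 54, t-critical = ±2.670
Decision: fail to reject H₀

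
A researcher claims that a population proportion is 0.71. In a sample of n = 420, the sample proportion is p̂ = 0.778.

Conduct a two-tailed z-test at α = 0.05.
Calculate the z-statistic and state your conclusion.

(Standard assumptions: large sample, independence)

H₀: p = 0.71, H₁: p ≠ 0.71
Standard error: SE = √(p₀(1-p₀)/n) = √(0.71×0.29/420) = 0.022141
z-statistic: z = (p̂ - p₀)/SE = (0.778 - 0.71)/0.022141 = 3.0712
Critical value: z_0.025 = ±1.960
p-value = 0.0021
Decision: reject H₀ at α = 0.05

Answer: z = 3.0712, reject H₀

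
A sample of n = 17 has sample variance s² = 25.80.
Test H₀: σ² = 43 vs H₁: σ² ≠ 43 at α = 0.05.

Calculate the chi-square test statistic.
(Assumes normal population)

Answer: χ² = 9.6000, fail to reject H₀

Derivation:
df = n - 1 = 16
χ² = (n-1)s²/σ₀² = 16×25.80/43 = 9.6000
Critical values: χ²_{0.975,16} = 6.908, χ²_{0.025,16} = 28.845
Rejection region: χ² < 6.908 or χ² > 28.845
Decision: fail to reject H₀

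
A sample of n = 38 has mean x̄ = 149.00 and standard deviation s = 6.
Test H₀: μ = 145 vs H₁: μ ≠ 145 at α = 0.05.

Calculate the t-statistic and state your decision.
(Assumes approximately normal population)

df = n - 1 = 37
SE = s/√n = 6/√38 = 0.9733
t = (x̄ - μ₀)/SE = (149.00 - 145)/0.9733 = 4.1097
Critical value: t_{0.025,37} = ±2.026
p-value ≈ 0.0002
Decision: reject H₀

Answer: t = 4.1097, reject H₀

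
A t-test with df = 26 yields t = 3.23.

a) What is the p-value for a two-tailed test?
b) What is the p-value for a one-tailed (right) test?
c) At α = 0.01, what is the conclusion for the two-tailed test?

Using t-distribution with df = 26:
a) Two-tailed: p = 2×P(T > 3.23) = 0.0033
b) One-tailed: p = P(T > 3.23) = 0.0017
c) 0.0033 < 0.01, reject H₀

Answer: a) 0.0033, b) 0.0017, c) reject H₀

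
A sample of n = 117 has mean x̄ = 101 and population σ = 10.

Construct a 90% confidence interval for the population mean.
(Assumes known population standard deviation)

Confidence level: 90%, α = 0.1
z_0.05 = 1.645
SE = σ/√n = 10/√117 = 0.9245
Margin of error = 1.645 × 0.9245 = 1.5208
CI: x̄ ± margin = 101 ± 1.5208
CI: (99.4792, 102.5208)

Answer: (99.4792, 102.5208)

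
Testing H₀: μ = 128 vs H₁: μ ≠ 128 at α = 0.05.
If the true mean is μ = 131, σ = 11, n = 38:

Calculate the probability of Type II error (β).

SE = σ/√n = 11/√38 = 1.7844
Critical values: μ₀ ± z_0.025×SE = 128 ± 1.960×1.7844
Acceptance region: (124.5026, 131.4974)
Under H₁ (μ = 131): z_high = (131.4974 - 131)/1.7844 = 0.2787, z_low = (124.5026 - 131)/1.7844 = -3.6412
β = P(not reject | H₁) = Φ(0.2787) - Φ(-3.6412) ≈ 0.6096

Answer: β ≈ 0.6096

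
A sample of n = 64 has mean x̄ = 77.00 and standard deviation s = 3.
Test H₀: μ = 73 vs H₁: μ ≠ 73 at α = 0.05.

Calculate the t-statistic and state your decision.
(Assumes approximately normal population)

Answer: t = 10.6667, reject H₀

Derivation:
df = n - 1 = 63
SE = s/√n = 3/√64 = 0.3750
t = (x̄ - μ₀)/SE = (77.00 - 73)/0.3750 = 10.6667
Critical value: t_{0.025,63} = ±1.998
p-value < 0.0001
Decision: reject H₀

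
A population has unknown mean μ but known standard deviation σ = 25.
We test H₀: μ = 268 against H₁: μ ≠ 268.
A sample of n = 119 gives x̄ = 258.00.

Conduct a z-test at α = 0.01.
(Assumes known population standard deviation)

Answer: z = -4.3636, reject H₀

Derivation:
Standard error: SE = σ/√n = 25/√119 = 2.2917
z-statistic: z = (x̄ - μ₀)/SE = (258.00 - 268)/2.2917 = -4.3636
Critical value: ±2.576
p-value < 0.0001
Decision: reject H₀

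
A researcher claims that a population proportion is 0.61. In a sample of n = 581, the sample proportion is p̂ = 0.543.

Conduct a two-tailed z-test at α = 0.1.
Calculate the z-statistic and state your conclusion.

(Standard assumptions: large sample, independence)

Answer: z = -3.3111, reject H₀

Derivation:
H₀: p = 0.61, H₁: p ≠ 0.61
Standard error: SE = √(p₀(1-p₀)/n) = √(0.61×0.39/581) = 0.020235
z-statistic: z = (p̂ - p₀)/SE = (0.543 - 0.61)/0.020235 = -3.3111
Critical value: z_0.05 = ±1.645
p-value = 0.0009
Decision: reject H₀ at α = 0.1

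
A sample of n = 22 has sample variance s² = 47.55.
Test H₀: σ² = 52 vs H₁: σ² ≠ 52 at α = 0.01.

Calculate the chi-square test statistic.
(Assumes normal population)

Answer: χ² = 19.2029, fail to reject H₀

Derivation:
df = n - 1 = 21
χ² = (n-1)s²/σ₀² = 21×47.55/52 = 19.2029
Critical values: χ²_{0.995,21} = 8.034, χ²_{0.005,21} = 41.401
Rejection region: χ² < 8.034 or χ² > 41.401
Decision: fail to reject H₀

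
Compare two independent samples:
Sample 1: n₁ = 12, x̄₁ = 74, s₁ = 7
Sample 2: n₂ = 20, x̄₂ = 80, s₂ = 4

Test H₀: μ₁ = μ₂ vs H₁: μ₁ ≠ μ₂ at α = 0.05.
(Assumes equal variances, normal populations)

Pooled variance: s²_p = [11×7² + 19×4²]/(30) = 28.1000
s_p = 5.3009
SE = s_p×√(1/n₁ + 1/n₂) = 5.3009×√(1/12 + 1/20) = 1.9356
t = (x̄₁ - x̄₂)/SE = (74 - 80)/1.9356 = -3.0998
df = 30, t-critical = ±2.042
Decision: reject H₀

Answer: t = -3.0998, reject H₀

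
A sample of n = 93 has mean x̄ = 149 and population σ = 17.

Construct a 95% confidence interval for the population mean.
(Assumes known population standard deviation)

Answer: (145.5449, 152.4551)

Derivation:
Confidence level: 95%, α = 0.05
z_0.025 = 1.960
SE = σ/√n = 17/√93 = 1.7628
Margin of error = 1.960 × 1.7628 = 3.4551
CI: x̄ ± margin = 149 ± 3.4551
CI: (145.5449, 152.4551)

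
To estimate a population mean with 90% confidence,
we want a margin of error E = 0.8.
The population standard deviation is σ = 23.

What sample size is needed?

Answer: n = 2237

Derivation:
z_0.05 = 1.645
n = (z×σ/E)² = (1.645×23/0.8)²
n = 2236.6988
Round up: n = 2237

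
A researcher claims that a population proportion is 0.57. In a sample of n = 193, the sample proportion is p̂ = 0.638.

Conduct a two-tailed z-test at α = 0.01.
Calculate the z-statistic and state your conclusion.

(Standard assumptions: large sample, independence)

H₀: p = 0.57, H₁: p ≠ 0.57
Standard error: SE = √(p₀(1-p₀)/n) = √(0.57×0.43/193) = 0.035636
z-statistic: z = (p̂ - p₀)/SE = (0.638 - 0.57)/0.035636 = 1.9082
Critical value: z_0.005 = ±2.576
p-value = 0.0564
Decision: fail to reject H₀ at α = 0.01

Answer: z = 1.9082, fail to reject H₀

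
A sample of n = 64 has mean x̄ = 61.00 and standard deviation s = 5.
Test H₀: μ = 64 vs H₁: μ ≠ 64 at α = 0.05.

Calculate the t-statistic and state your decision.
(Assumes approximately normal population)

df = n - 1 = 63
SE = s/√n = 5/√64 = 0.6250
t = (x̄ - μ₀)/SE = (61.00 - 64)/0.6250 = -4.8000
Critical value: t_{0.025,63} = ±1.998
p-value < 0.0001
Decision: reject H₀

Answer: t = -4.8000, reject H₀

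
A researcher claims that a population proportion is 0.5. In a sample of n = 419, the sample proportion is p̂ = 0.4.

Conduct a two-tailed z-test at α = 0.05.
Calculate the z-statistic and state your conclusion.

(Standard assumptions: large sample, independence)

Answer: z = -4.0938, reject H₀

Derivation:
H₀: p = 0.5, H₁: p ≠ 0.5
Standard error: SE = √(p₀(1-p₀)/n) = √(0.5×0.5/419) = 0.024427
z-statistic: z = (p̂ - p₀)/SE = (0.4 - 0.5)/0.024427 = -4.0938
Critical value: z_0.025 = ±1.960
p-value < 0.0001
Decision: reject H₀ at α = 0.05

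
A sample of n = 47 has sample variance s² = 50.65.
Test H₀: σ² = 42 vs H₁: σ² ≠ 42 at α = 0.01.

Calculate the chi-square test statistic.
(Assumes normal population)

df = n - 1 = 46
χ² = (n-1)s²/σ₀² = 46×50.65/42 = 55.4738
Critical values: χ²_{0.995,46} = 25.041, χ²_{0.005,46} = 74.437
Rejection region: χ² < 25.041 or χ² > 74.437
Decision: fail to reject H₀

Answer: χ² = 55.4738, fail to reject H₀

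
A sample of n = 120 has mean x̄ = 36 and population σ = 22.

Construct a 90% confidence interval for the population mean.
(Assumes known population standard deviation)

Confidence level: 90%, α = 0.1
z_0.05 = 1.645
SE = σ/√n = 22/√120 = 2.0083
Margin of error = 1.645 × 2.0083 = 3.3037
CI: x̄ ± margin = 36 ± 3.3037
CI: (32.6963, 39.3037)

Answer: (32.6963, 39.3037)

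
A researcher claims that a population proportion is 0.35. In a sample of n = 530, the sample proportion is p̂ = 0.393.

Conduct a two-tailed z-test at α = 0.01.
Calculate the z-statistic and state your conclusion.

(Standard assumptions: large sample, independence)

H₀: p = 0.35, H₁: p ≠ 0.35
Standard error: SE = √(p₀(1-p₀)/n) = √(0.35×0.65/530) = 0.020718
z-statistic: z = (p̂ - p₀)/SE = (0.393 - 0.35)/0.020718 = 2.0755
Critical value: z_0.005 = ±2.576
p-value = 0.0379
Decision: fail to reject H₀ at α = 0.01

Answer: z = 2.0755, fail to reject H₀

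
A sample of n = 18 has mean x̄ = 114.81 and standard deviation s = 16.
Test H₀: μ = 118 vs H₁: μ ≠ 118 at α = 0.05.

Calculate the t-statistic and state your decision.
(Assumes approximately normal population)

df = n - 1 = 17
SE = s/√n = 16/√18 = 3.7712
t = (x̄ - μ₀)/SE = (114.81 - 118)/3.7712 = -0.8459
Critical value: t_{0.025,17} = ±2.110
p-value ≈ 0.4094
Decision: fail to reject H₀

Answer: t = -0.8459, fail to reject H₀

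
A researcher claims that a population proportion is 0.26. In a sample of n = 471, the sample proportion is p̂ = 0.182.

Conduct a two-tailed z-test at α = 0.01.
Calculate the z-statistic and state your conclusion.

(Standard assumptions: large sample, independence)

H₀: p = 0.26, H₁: p ≠ 0.26
Standard error: SE = √(p₀(1-p₀)/n) = √(0.26×0.74/471) = 0.020211
z-statistic: z = (p̂ - p₀)/SE = (0.182 - 0.26)/0.020211 = -3.8593
Critical value: z_0.005 = ±2.576
p-value = 0.0001
Decision: reject H₀ at α = 0.01

Answer: z = -3.8593, reject H₀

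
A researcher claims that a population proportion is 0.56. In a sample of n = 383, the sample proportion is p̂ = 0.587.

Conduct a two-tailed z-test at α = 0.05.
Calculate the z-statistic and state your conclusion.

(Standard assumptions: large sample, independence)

Answer: z = 1.0645, fail to reject H₀

Derivation:
H₀: p = 0.56, H₁: p ≠ 0.56
Standard error: SE = √(p₀(1-p₀)/n) = √(0.56×0.44/383) = 0.025364
z-statistic: z = (p̂ - p₀)/SE = (0.587 - 0.56)/0.025364 = 1.0645
Critical value: z_0.025 = ±1.960
p-value = 0.2871
Decision: fail to reject H₀ at α = 0.05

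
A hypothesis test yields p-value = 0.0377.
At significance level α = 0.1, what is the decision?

Answer: reject H₀

Derivation:
Compare p-value to α:
0.0377 < 0.1
Decision: reject H₀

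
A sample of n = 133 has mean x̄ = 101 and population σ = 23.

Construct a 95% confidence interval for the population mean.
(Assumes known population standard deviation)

Confidence level: 95%, α = 0.05
z_0.025 = 1.960
SE = σ/√n = 23/√133 = 1.9944
Margin of error = 1.960 × 1.9944 = 3.9090
CI: x̄ ± margin = 101 ± 3.9090
CI: (97.0910, 104.9090)

Answer: (97.0910, 104.9090)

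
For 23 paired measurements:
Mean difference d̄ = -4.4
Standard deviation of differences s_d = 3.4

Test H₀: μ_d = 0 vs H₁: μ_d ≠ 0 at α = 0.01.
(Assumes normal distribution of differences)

Answer: t = -6.2068, reject H₀

Derivation:
df = n - 1 = 22
SE = s_d/√n = 3.4/√23 = 0.7089
t = d̄/SE = -4.4/0.7089 = -6.2068
Critical value: t_{0.005,22} = ±2.819
p-value < 0.0001
Decision: reject H₀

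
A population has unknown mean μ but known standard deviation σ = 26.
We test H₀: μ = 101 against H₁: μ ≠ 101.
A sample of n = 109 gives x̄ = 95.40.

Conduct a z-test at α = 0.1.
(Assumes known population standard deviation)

Standard error: SE = σ/√n = 26/√109 = 2.4903
z-statistic: z = (x̄ - μ₀)/SE = (95.40 - 101)/2.4903 = -2.2487
Critical value: ±1.645
p-value = 0.0245
Decision: reject H₀

Answer: z = -2.2487, reject H₀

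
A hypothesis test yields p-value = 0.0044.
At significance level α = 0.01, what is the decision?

Answer: reject H₀

Derivation:
Compare p-value to α:
0.0044 < 0.01
Decision: reject H₀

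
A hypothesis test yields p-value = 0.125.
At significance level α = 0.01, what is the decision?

Answer: fail to reject H₀

Derivation:
Compare p-value to α:
0.125 ≥ 0.01
Decision: fail to reject H₀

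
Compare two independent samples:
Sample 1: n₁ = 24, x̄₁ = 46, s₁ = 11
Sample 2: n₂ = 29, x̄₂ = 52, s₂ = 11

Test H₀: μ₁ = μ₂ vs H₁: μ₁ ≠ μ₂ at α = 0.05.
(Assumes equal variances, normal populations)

Answer: t = -1.9766, fail to reject H₀

Derivation:
Pooled variance: s²_p = [23×11² + 28×11²]/(51) = 121.0000
s_p = 11.0000
SE = s_p×√(1/n₁ + 1/n₂) = 11.0000×√(1/24 + 1/29) = 3.0355
t = (x̄₁ - x̄₂)/SE = (46 - 52)/3.0355 = -1.9766
df = 51, t-critical = ±2.008
Decision: fail to reject H₀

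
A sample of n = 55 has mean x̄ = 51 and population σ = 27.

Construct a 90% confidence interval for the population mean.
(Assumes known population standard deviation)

Confidence level: 90%, α = 0.1
z_0.05 = 1.645
SE = σ/√n = 27/√55 = 3.6407
Margin of error = 1.645 × 3.6407 = 5.9890
CI: x̄ ± margin = 51 ± 5.9890
CI: (45.0110, 56.9890)

Answer: (45.0110, 56.9890)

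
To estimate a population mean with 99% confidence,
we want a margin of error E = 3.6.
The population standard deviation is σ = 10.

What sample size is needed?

Answer: n = 52

Derivation:
z_0.005 = 2.576
n = (z×σ/E)² = (2.576×10/3.6)²
n = 51.2020
Round up: n = 52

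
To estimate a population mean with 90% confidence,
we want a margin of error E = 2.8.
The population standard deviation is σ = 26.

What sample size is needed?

z_0.05 = 1.645
n = (z×σ/E)² = (1.645×26/2.8)²
n = 233.3256
Round up: n = 234

Answer: n = 234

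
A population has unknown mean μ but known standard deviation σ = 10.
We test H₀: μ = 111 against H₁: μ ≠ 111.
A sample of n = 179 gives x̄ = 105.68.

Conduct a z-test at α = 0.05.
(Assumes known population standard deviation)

Answer: z = -7.1180, reject H₀

Derivation:
Standard error: SE = σ/√n = 10/√179 = 0.7474
z-statistic: z = (x̄ - μ₀)/SE = (105.68 - 111)/0.7474 = -7.1180
Critical value: ±1.960
p-value < 0.0001
Decision: reject H₀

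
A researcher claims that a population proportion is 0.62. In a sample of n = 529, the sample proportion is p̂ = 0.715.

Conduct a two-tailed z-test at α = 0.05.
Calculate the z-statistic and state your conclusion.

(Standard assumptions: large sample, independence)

H₀: p = 0.62, H₁: p ≠ 0.62
Standard error: SE = √(p₀(1-p₀)/n) = √(0.62×0.38/529) = 0.021104
z-statistic: z = (p̂ - p₀)/SE = (0.715 - 0.62)/0.021104 = 4.5015
Critical value: z_0.025 = ±1.960
p-value < 0.0001
Decision: reject H₀ at α = 0.05

Answer: z = 4.5015, reject H₀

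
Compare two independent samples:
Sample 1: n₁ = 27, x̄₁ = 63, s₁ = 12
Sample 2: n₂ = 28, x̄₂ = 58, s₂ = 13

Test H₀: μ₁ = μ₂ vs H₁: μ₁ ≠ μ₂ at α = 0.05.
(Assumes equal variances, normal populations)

Pooled variance: s²_p = [26×12² + 27×13²]/(53) = 156.7358
s_p = 12.5194
SE = s_p×√(1/n₁ + 1/n₂) = 12.5194×√(1/27 + 1/28) = 3.3768
t = (x̄₁ - x̄₂)/SE = (63 - 58)/3.3768 = 1.4807
df = 53, t-critical = ±2.006
Decision: fail to reject H₀

Answer: t = 1.4807, fail to reject H₀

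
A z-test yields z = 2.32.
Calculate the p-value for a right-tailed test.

For z = 2.32:
p = P(Z > 2.32) = 1 - Φ(2.32) = 0.0102

Answer: p-value ≈ 0.0102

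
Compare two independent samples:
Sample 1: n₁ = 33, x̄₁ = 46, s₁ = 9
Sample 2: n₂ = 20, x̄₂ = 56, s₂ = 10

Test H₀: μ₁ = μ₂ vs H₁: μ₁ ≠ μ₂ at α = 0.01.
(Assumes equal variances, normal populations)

Answer: t = -3.7601, reject H₀

Derivation:
Pooled variance: s²_p = [32×9² + 19×10²]/(51) = 88.0784
s_p = 9.3850
SE = s_p×√(1/n₁ + 1/n₂) = 9.3850×√(1/33 + 1/20) = 2.6595
t = (x̄₁ - x̄₂)/SE = (46 - 56)/2.6595 = -3.7601
df = 51, t-critical = ±2.676
Decision: reject H₀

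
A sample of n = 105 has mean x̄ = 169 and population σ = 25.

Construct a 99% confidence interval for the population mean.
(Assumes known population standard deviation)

Confidence level: 99%, α = 0.01
z_0.005 = 2.576
SE = σ/√n = 25/√105 = 2.4398
Margin of error = 2.576 × 2.4398 = 6.2849
CI: x̄ ± margin = 169 ± 6.2849
CI: (162.7151, 175.2849)

Answer: (162.7151, 175.2849)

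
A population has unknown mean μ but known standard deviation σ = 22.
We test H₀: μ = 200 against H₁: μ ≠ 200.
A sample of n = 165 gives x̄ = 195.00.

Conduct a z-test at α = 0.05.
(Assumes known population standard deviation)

Standard error: SE = σ/√n = 22/√165 = 1.7127
z-statistic: z = (x̄ - μ₀)/SE = (195.00 - 200)/1.7127 = -2.9194
Critical value: ±1.960
p-value = 0.0035
Decision: reject H₀

Answer: z = -2.9194, reject H₀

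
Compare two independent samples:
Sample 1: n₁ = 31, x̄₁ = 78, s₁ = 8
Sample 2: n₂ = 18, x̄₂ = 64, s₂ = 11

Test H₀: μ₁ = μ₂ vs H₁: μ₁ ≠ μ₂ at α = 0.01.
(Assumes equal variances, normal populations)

Pooled variance: s²_p = [30×8² + 17×11²]/(47) = 84.6170
s_p = 9.1987
SE = s_p×√(1/n₁ + 1/n₂) = 9.1987×√(1/31 + 1/18) = 2.7259
t = (x̄₁ - x̄₂)/SE = (78 - 64)/2.7259 = 5.1359
df = 47, t-critical = ±2.685
Decision: reject H₀

Answer: t = 5.1359, reject H₀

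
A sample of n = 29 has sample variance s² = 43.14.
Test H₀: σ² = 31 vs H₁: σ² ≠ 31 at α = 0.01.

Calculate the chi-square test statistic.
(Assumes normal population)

df = n - 1 = 28
χ² = (n-1)s²/σ₀² = 28×43.14/31 = 38.9652
Critical values: χ²_{0.995,28} = 12.461, χ²_{0.005,28} = 50.993
Rejection region: χ² < 12.461 or χ² > 50.993
Decision: fail to reject H₀

Answer: χ² = 38.9652, fail to reject H₀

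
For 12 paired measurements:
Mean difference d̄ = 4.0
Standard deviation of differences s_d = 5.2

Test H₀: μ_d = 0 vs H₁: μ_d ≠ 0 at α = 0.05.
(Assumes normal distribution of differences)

Answer: t = 2.6647, reject H₀

Derivation:
df = n - 1 = 11
SE = s_d/√n = 5.2/√12 = 1.5011
t = d̄/SE = 4.0/1.5011 = 2.6647
Critical value: t_{0.025,11} = ±2.201
p-value ≈ 0.0220
Decision: reject H₀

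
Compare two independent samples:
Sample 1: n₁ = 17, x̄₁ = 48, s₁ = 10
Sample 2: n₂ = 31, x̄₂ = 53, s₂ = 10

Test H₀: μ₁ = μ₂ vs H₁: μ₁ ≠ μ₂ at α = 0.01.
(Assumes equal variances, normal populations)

Pooled variance: s²_p = [16×10² + 30×10²]/(46) = 100.0000
s_p = 10.0000
SE = s_p×√(1/n₁ + 1/n₂) = 10.0000×√(1/17 + 1/31) = 3.0180
t = (x̄₁ - x̄₂)/SE = (48 - 53)/3.0180 = -1.6567
df = 46, t-critical = ±2.687
Decision: fail to reject H₀

Answer: t = -1.6567, fail to reject H₀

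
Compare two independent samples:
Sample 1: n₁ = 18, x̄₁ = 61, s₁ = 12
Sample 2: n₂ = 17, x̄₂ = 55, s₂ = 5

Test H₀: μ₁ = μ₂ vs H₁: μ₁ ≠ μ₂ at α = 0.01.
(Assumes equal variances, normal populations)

Answer: t = 1.9097, fail to reject H₀

Derivation:
Pooled variance: s²_p = [17×12² + 16×5²]/(33) = 86.3030
s_p = 9.2899
SE = s_p×√(1/n₁ + 1/n₂) = 9.2899×√(1/18 + 1/17) = 3.1418
t = (x̄₁ - x̄₂)/SE = (61 - 55)/3.1418 = 1.9097
df = 33, t-critical = ±2.733
Decision: fail to reject H₀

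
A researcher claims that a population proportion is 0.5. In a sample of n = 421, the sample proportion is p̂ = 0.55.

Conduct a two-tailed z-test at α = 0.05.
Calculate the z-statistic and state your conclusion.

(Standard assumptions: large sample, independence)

H₀: p = 0.5, H₁: p ≠ 0.5
Standard error: SE = √(p₀(1-p₀)/n) = √(0.5×0.5/421) = 0.024369
z-statistic: z = (p̂ - p₀)/SE = (0.55 - 0.5)/0.024369 = 2.0518
Critical value: z_0.025 = ±1.960
p-value = 0.0402
Decision: reject H₀ at α = 0.05

Answer: z = 2.0518, reject H₀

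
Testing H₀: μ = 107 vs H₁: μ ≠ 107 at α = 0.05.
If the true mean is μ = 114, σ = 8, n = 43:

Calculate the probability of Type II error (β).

SE = σ/√n = 8/√43 = 1.2200
Critical values: μ₀ ± z_0.025×SE = 107 ± 1.960×1.2200
Acceptance region: (104.6088, 109.3912)
Under H₁ (μ = 114): z_high = (109.3912 - 114)/1.2200 = -3.7777, z_low = (104.6088 - 114)/1.2200 = -7.6977
β = P(not reject | H₁) = Φ(-3.7777) - Φ(-7.6977) ≈ 0.0001

Answer: β ≈ 0.0001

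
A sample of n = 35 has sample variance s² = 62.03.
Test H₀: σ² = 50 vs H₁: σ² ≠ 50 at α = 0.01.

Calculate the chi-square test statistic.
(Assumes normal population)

df = n - 1 = 34
χ² = (n-1)s²/σ₀² = 34×62.03/50 = 42.1804
Critical values: χ²_{0.995,34} = 16.501, χ²_{0.005,34} = 58.964
Rejection region: χ² < 16.501 or χ² > 58.964
Decision: fail to reject H₀

Answer: χ² = 42.1804, fail to reject H₀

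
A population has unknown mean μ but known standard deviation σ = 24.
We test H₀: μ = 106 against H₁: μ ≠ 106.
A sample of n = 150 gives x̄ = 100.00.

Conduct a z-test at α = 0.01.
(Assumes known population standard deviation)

Standard error: SE = σ/√n = 24/√150 = 1.9596
z-statistic: z = (x̄ - μ₀)/SE = (100.00 - 106)/1.9596 = -3.0618
Critical value: ±2.576
p-value = 0.0022
Decision: reject H₀

Answer: z = -3.0618, reject H₀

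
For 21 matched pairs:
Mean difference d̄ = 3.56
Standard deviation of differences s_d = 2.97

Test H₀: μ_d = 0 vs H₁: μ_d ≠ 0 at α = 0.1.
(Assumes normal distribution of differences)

df = n - 1 = 20
SE = s_d/√n = 2.97/√21 = 0.6481
t = d̄/SE = 3.56/0.6481 = 5.4930
Critical value: t_{0.05,20} = ±1.725
p-value < 0.0001
Decision: reject H₀

Answer: t = 5.4930, reject H₀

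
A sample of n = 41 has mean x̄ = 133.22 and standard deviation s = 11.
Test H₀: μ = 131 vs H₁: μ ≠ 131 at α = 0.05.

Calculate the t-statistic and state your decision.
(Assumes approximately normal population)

df = n - 1 = 40
SE = s/√n = 11/√41 = 1.7179
t = (x̄ - μ₀)/SE = (133.22 - 131)/1.7179 = 1.2923
Critical value: t_{0.025,40} = ±2.021
p-value ≈ 0.2037
Decision: fail to reject H₀

Answer: t = 1.2923, fail to reject H₀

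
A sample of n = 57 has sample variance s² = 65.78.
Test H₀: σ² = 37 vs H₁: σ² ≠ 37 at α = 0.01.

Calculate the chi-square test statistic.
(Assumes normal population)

df = n - 1 = 56
χ² = (n-1)s²/σ₀² = 56×65.78/37 = 99.5589
Critical values: χ²_{0.995,56} = 32.490, χ²_{0.005,56} = 86.994
Rejection region: χ² < 32.490 or χ² > 86.994
Decision: reject H₀

Answer: χ² = 99.5589, reject H₀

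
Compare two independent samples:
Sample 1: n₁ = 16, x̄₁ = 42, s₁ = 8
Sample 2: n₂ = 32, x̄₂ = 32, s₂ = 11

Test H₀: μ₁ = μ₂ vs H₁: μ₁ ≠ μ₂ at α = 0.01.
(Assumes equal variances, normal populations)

Pooled variance: s²_p = [15×8² + 31×11²]/(46) = 102.4130
s_p = 10.1199
SE = s_p×√(1/n₁ + 1/n₂) = 10.1199×√(1/16 + 1/32) = 3.0986
t = (x̄₁ - x̄₂)/SE = (42 - 32)/3.0986 = 3.2273
df = 46, t-critical = ±2.687
Decision: reject H₀

Answer: t = 3.2273, reject H₀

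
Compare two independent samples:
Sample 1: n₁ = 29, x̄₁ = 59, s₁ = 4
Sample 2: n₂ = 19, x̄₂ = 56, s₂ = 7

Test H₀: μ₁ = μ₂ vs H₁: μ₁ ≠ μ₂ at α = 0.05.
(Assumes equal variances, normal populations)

Pooled variance: s²_p = [28×4² + 18×7²]/(46) = 28.9130
s_p = 5.3771
SE = s_p×√(1/n₁ + 1/n₂) = 5.3771×√(1/29 + 1/19) = 1.5871
t = (x̄₁ - x̄₂)/SE = (59 - 56)/1.5871 = 1.8902
df = 46, t-critical = ±2.013
Decision: fail to reject H₀

Answer: t = 1.8902, fail to reject H₀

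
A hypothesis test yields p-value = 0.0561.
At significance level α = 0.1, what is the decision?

Answer: reject H₀

Derivation:
Compare p-value to α:
0.0561 < 0.1
Decision: reject H₀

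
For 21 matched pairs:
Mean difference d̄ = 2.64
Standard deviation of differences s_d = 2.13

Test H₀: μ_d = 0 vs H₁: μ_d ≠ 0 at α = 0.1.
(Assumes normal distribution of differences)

Answer: t = 5.6799, reject H₀

Derivation:
df = n - 1 = 20
SE = s_d/√n = 2.13/√21 = 0.4648
t = d̄/SE = 2.64/0.4648 = 5.6799
Critical value: t_{0.05,20} = ±1.725
p-value < 0.0001
Decision: reject H₀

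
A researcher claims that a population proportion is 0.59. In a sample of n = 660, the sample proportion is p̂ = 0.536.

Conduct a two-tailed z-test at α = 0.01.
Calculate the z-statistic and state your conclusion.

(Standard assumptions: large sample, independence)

Answer: z = -2.8206, reject H₀

Derivation:
H₀: p = 0.59, H₁: p ≠ 0.59
Standard error: SE = √(p₀(1-p₀)/n) = √(0.59×0.41/660) = 0.019145
z-statistic: z = (p̂ - p₀)/SE = (0.536 - 0.59)/0.019145 = -2.8206
Critical value: z_0.005 = ±2.576
p-value = 0.0048
Decision: reject H₀ at α = 0.01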